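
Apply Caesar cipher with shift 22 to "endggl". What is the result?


Caesar cipher: shift "endggl" by 22
  'e' (pos 4) + 22 = pos 0 = 'a'
  'n' (pos 13) + 22 = pos 9 = 'j'
  'd' (pos 3) + 22 = pos 25 = 'z'
  'g' (pos 6) + 22 = pos 2 = 'c'
  'g' (pos 6) + 22 = pos 2 = 'c'
  'l' (pos 11) + 22 = pos 7 = 'h'
Result: ajzcch

ajzcch


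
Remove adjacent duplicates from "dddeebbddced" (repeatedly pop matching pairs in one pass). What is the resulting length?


Input: dddeebbddced
Stack-based adjacent duplicate removal:
  Read 'd': push. Stack: d
  Read 'd': matches stack top 'd' => pop. Stack: (empty)
  Read 'd': push. Stack: d
  Read 'e': push. Stack: de
  Read 'e': matches stack top 'e' => pop. Stack: d
  Read 'b': push. Stack: db
  Read 'b': matches stack top 'b' => pop. Stack: d
  Read 'd': matches stack top 'd' => pop. Stack: (empty)
  Read 'd': push. Stack: d
  Read 'c': push. Stack: dc
  Read 'e': push. Stack: dce
  Read 'd': push. Stack: dced
Final stack: "dced" (length 4)

4


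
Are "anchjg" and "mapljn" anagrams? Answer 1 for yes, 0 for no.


Strings: "anchjg", "mapljn"
Sorted first:  acghjn
Sorted second: ajlmnp
Differ at position 1: 'c' vs 'j' => not anagrams

0


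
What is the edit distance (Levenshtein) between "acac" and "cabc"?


Computing edit distance: "acac" -> "cabc"
DP table:
           c    a    b    c
      0    1    2    3    4
  a   1    1    1    2    3
  c   2    1    2    2    2
  a   3    2    1    2    3
  c   4    3    2    2    2
Edit distance = dp[4][4] = 2

2


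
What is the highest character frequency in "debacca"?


Input: debacca
Character counts:
  'a': 2
  'b': 1
  'c': 2
  'd': 1
  'e': 1
Maximum frequency: 2

2


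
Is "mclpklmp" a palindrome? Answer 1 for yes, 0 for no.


Input: mclpklmp
Reversed: pmlkplcm
  Compare pos 0 ('m') with pos 7 ('p'): MISMATCH
  Compare pos 1 ('c') with pos 6 ('m'): MISMATCH
  Compare pos 2 ('l') with pos 5 ('l'): match
  Compare pos 3 ('p') with pos 4 ('k'): MISMATCH
Result: not a palindrome

0


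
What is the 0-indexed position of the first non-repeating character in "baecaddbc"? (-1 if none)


Input: baecaddbc
Character frequencies:
  'a': 2
  'b': 2
  'c': 2
  'd': 2
  'e': 1
Scanning left to right for freq == 1:
  Position 0 ('b'): freq=2, skip
  Position 1 ('a'): freq=2, skip
  Position 2 ('e'): unique! => answer = 2

2


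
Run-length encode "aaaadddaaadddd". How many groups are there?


Input: aaaadddaaadddd
Scanning for consecutive runs:
  Group 1: 'a' x 4 (positions 0-3)
  Group 2: 'd' x 3 (positions 4-6)
  Group 3: 'a' x 3 (positions 7-9)
  Group 4: 'd' x 4 (positions 10-13)
Total groups: 4

4


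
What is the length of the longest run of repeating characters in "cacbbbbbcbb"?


Input: "cacbbbbbcbb"
Scanning for longest run:
  Position 1 ('a'): new char, reset run to 1
  Position 2 ('c'): new char, reset run to 1
  Position 3 ('b'): new char, reset run to 1
  Position 4 ('b'): continues run of 'b', length=2
  Position 5 ('b'): continues run of 'b', length=3
  Position 6 ('b'): continues run of 'b', length=4
  Position 7 ('b'): continues run of 'b', length=5
  Position 8 ('c'): new char, reset run to 1
  Position 9 ('b'): new char, reset run to 1
  Position 10 ('b'): continues run of 'b', length=2
Longest run: 'b' with length 5

5


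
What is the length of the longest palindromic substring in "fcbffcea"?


Input: "fcbffcea"
Checking substrings for palindromes:
  [3:5] "ff" (len 2) => palindrome
Longest palindromic substring: "ff" with length 2

2


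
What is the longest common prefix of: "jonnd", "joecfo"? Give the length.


Words: jonnd, joecfo
  Position 0: all 'j' => match
  Position 1: all 'o' => match
  Position 2: ('n', 'e') => mismatch, stop
LCP = "jo" (length 2)

2


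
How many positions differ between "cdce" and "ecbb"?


Comparing "cdce" and "ecbb" position by position:
  Position 0: 'c' vs 'e' => DIFFER
  Position 1: 'd' vs 'c' => DIFFER
  Position 2: 'c' vs 'b' => DIFFER
  Position 3: 'e' vs 'b' => DIFFER
Positions that differ: 4

4


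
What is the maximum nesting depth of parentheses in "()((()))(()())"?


Input: "()((()))(()())"
Tracking depth:
  Position 0 '(': depth becomes 1
  Position 1 ')': depth becomes 0
  Position 2 '(': depth becomes 1
  Position 3 '(': depth becomes 2
  Position 4 '(': depth becomes 3
  Position 5 ')': depth becomes 2
  Position 6 ')': depth becomes 1
  Position 7 ')': depth becomes 0
  Position 8 '(': depth becomes 1
  Position 9 '(': depth becomes 2
  Position 10 ')': depth becomes 1
  Position 11 '(': depth becomes 2
  Position 12 ')': depth becomes 1
  Position 13 ')': depth becomes 0
Maximum depth reached: 3

3


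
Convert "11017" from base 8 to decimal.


Input: "11017" in base 8
Positional expansion:
  Digit '1' (value 1) x 8^4 = 4096
  Digit '1' (value 1) x 8^3 = 512
  Digit '0' (value 0) x 8^2 = 0
  Digit '1' (value 1) x 8^1 = 8
  Digit '7' (value 7) x 8^0 = 7
Sum = 4623

4623


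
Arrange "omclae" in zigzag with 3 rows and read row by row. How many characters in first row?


Zigzag "omclae" into 3 rows:
Placing characters:
  'o' => row 0
  'm' => row 1
  'c' => row 2
  'l' => row 1
  'a' => row 0
  'e' => row 1
Rows:
  Row 0: "oa"
  Row 1: "mle"
  Row 2: "c"
First row length: 2

2


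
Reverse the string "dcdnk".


Input: dcdnk
Reading characters right to left:
  Position 4: 'k'
  Position 3: 'n'
  Position 2: 'd'
  Position 1: 'c'
  Position 0: 'd'
Reversed: kndcd

kndcd


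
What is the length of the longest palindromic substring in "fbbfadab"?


Input: "fbbfadab"
Checking substrings for palindromes:
  [0:4] "fbbf" (len 4) => palindrome
  [4:7] "ada" (len 3) => palindrome
  [1:3] "bb" (len 2) => palindrome
Longest palindromic substring: "fbbf" with length 4

4


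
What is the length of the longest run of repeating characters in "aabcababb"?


Input: "aabcababb"
Scanning for longest run:
  Position 1 ('a'): continues run of 'a', length=2
  Position 2 ('b'): new char, reset run to 1
  Position 3 ('c'): new char, reset run to 1
  Position 4 ('a'): new char, reset run to 1
  Position 5 ('b'): new char, reset run to 1
  Position 6 ('a'): new char, reset run to 1
  Position 7 ('b'): new char, reset run to 1
  Position 8 ('b'): continues run of 'b', length=2
Longest run: 'a' with length 2

2


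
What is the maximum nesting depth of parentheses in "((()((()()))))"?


Input: "((()((()()))))"
Tracking depth:
  Position 0 '(': depth becomes 1
  Position 1 '(': depth becomes 2
  Position 2 '(': depth becomes 3
  Position 3 ')': depth becomes 2
  Position 4 '(': depth becomes 3
  Position 5 '(': depth becomes 4
  Position 6 '(': depth becomes 5
  Position 7 ')': depth becomes 4
  Position 8 '(': depth becomes 5
  Position 9 ')': depth becomes 4
  Position 10 ')': depth becomes 3
  Position 11 ')': depth becomes 2
  Position 12 ')': depth becomes 1
  Position 13 ')': depth becomes 0
Maximum depth reached: 5

5


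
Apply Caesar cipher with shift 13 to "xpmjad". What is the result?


Caesar cipher: shift "xpmjad" by 13
  'x' (pos 23) + 13 = pos 10 = 'k'
  'p' (pos 15) + 13 = pos 2 = 'c'
  'm' (pos 12) + 13 = pos 25 = 'z'
  'j' (pos 9) + 13 = pos 22 = 'w'
  'a' (pos 0) + 13 = pos 13 = 'n'
  'd' (pos 3) + 13 = pos 16 = 'q'
Result: kczwnq

kczwnq


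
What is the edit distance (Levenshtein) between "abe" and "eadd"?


Computing edit distance: "abe" -> "eadd"
DP table:
           e    a    d    d
      0    1    2    3    4
  a   1    1    1    2    3
  b   2    2    2    2    3
  e   3    2    3    3    3
Edit distance = dp[3][4] = 3

3


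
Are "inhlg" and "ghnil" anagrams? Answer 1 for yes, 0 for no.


Strings: "inhlg", "ghnil"
Sorted first:  ghiln
Sorted second: ghiln
Sorted forms match => anagrams

1


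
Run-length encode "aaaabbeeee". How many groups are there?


Input: aaaabbeeee
Scanning for consecutive runs:
  Group 1: 'a' x 4 (positions 0-3)
  Group 2: 'b' x 2 (positions 4-5)
  Group 3: 'e' x 4 (positions 6-9)
Total groups: 3

3


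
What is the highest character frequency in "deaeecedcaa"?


Input: deaeecedcaa
Character counts:
  'a': 3
  'c': 2
  'd': 2
  'e': 4
Maximum frequency: 4

4


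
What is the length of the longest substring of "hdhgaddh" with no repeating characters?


Input: "hdhgaddh"
Sliding window (track last position of each char):
  Position 0 ('h'): window [0,0] length 1 -- new best
  Position 1 ('d'): window [0,1] length 2 -- new best
  Position 2 ('h'): repeat (last at 0), move window start to 1
  Position 2 ('h'): window [1,2] length 2
  Position 3 ('g'): window [1,3] length 3 -- new best
  Position 4 ('a'): window [1,4] length 4 -- new best
  Position 5 ('d'): repeat (last at 1), move window start to 2
  Position 5 ('d'): window [2,5] length 4
  Position 6 ('d'): repeat (last at 5), move window start to 6
  Position 6 ('d'): window [6,6] length 1
  Position 7 ('h'): window [6,7] length 2
Longest substring with no repeats: "dhga" with length 4

4


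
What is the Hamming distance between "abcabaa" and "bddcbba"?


Comparing "abcabaa" and "bddcbba" position by position:
  Position 0: 'a' vs 'b' => differ
  Position 1: 'b' vs 'd' => differ
  Position 2: 'c' vs 'd' => differ
  Position 3: 'a' vs 'c' => differ
  Position 4: 'b' vs 'b' => same
  Position 5: 'a' vs 'b' => differ
  Position 6: 'a' vs 'a' => same
Total differences (Hamming distance): 5

5


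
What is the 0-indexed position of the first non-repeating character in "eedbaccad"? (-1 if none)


Input: eedbaccad
Character frequencies:
  'a': 2
  'b': 1
  'c': 2
  'd': 2
  'e': 2
Scanning left to right for freq == 1:
  Position 0 ('e'): freq=2, skip
  Position 1 ('e'): freq=2, skip
  Position 2 ('d'): freq=2, skip
  Position 3 ('b'): unique! => answer = 3

3


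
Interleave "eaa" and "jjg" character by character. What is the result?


Interleaving "eaa" and "jjg":
  Position 0: 'e' from first, 'j' from second => "ej"
  Position 1: 'a' from first, 'j' from second => "aj"
  Position 2: 'a' from first, 'g' from second => "ag"
Result: ejajag

ejajag


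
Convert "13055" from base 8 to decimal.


Input: "13055" in base 8
Positional expansion:
  Digit '1' (value 1) x 8^4 = 4096
  Digit '3' (value 3) x 8^3 = 1536
  Digit '0' (value 0) x 8^2 = 0
  Digit '5' (value 5) x 8^1 = 40
  Digit '5' (value 5) x 8^0 = 5
Sum = 5677

5677


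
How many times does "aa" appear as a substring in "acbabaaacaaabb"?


Searching for "aa" in "acbabaaacaaabb"
Scanning each position:
  Position 0: "ac" => no
  Position 1: "cb" => no
  Position 2: "ba" => no
  Position 3: "ab" => no
  Position 4: "ba" => no
  Position 5: "aa" => MATCH
  Position 6: "aa" => MATCH
  Position 7: "ac" => no
  Position 8: "ca" => no
  Position 9: "aa" => MATCH
  Position 10: "aa" => MATCH
  Position 11: "ab" => no
  Position 12: "bb" => no
Total occurrences: 4

4


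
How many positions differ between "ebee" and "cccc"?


Comparing "ebee" and "cccc" position by position:
  Position 0: 'e' vs 'c' => DIFFER
  Position 1: 'b' vs 'c' => DIFFER
  Position 2: 'e' vs 'c' => DIFFER
  Position 3: 'e' vs 'c' => DIFFER
Positions that differ: 4

4


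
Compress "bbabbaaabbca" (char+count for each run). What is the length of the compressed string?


Input: bbabbaaabbca
Runs:
  'b' x 2 => "b2"
  'a' x 1 => "a1"
  'b' x 2 => "b2"
  'a' x 3 => "a3"
  'b' x 2 => "b2"
  'c' x 1 => "c1"
  'a' x 1 => "a1"
Compressed: "b2a1b2a3b2c1a1"
Compressed length: 14

14


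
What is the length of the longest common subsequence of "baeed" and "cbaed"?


LCS of "baeed" and "cbaed"
DP table:
           c    b    a    e    d
      0    0    0    0    0    0
  b   0    0    1    1    1    1
  a   0    0    1    2    2    2
  e   0    0    1    2    3    3
  e   0    0    1    2    3    3
  d   0    0    1    2    3    4
LCS length = dp[5][5] = 4

4


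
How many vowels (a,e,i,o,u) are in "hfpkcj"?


Input: hfpkcj
Checking each character:
  'h' at position 0: consonant
  'f' at position 1: consonant
  'p' at position 2: consonant
  'k' at position 3: consonant
  'c' at position 4: consonant
  'j' at position 5: consonant
Total vowels: 0

0


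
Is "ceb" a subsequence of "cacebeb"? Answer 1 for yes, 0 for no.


Check if "ceb" is a subsequence of "cacebeb"
Greedy scan:
  Position 0 ('c'): matches sub[0] = 'c'
  Position 1 ('a'): no match needed
  Position 2 ('c'): no match needed
  Position 3 ('e'): matches sub[1] = 'e'
  Position 4 ('b'): matches sub[2] = 'b'
  Position 5 ('e'): no match needed
  Position 6 ('b'): no match needed
All 3 characters matched => is a subsequence

1


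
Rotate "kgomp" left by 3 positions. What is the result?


Input: "kgomp", rotate left by 3
First 3 characters: "kgo"
Remaining characters: "mp"
Concatenate remaining + first: "mp" + "kgo" = "mpkgo"

mpkgo


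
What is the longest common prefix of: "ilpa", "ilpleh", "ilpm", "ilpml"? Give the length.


Words: ilpa, ilpleh, ilpm, ilpml
  Position 0: all 'i' => match
  Position 1: all 'l' => match
  Position 2: all 'p' => match
  Position 3: ('a', 'l', 'm', 'm') => mismatch, stop
LCP = "ilp" (length 3)

3


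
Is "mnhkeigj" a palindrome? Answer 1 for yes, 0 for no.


Input: mnhkeigj
Reversed: jgiekhnm
  Compare pos 0 ('m') with pos 7 ('j'): MISMATCH
  Compare pos 1 ('n') with pos 6 ('g'): MISMATCH
  Compare pos 2 ('h') with pos 5 ('i'): MISMATCH
  Compare pos 3 ('k') with pos 4 ('e'): MISMATCH
Result: not a palindrome

0


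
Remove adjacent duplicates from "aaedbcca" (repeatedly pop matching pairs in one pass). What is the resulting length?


Input: aaedbcca
Stack-based adjacent duplicate removal:
  Read 'a': push. Stack: a
  Read 'a': matches stack top 'a' => pop. Stack: (empty)
  Read 'e': push. Stack: e
  Read 'd': push. Stack: ed
  Read 'b': push. Stack: edb
  Read 'c': push. Stack: edbc
  Read 'c': matches stack top 'c' => pop. Stack: edb
  Read 'a': push. Stack: edba
Final stack: "edba" (length 4)

4


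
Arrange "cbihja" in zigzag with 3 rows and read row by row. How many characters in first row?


Zigzag "cbihja" into 3 rows:
Placing characters:
  'c' => row 0
  'b' => row 1
  'i' => row 2
  'h' => row 1
  'j' => row 0
  'a' => row 1
Rows:
  Row 0: "cj"
  Row 1: "bha"
  Row 2: "i"
First row length: 2

2


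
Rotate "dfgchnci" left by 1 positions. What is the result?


Input: "dfgchnci", rotate left by 1
First 1 characters: "d"
Remaining characters: "fgchnci"
Concatenate remaining + first: "fgchnci" + "d" = "fgchncid"

fgchncid


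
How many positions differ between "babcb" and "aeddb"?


Comparing "babcb" and "aeddb" position by position:
  Position 0: 'b' vs 'a' => DIFFER
  Position 1: 'a' vs 'e' => DIFFER
  Position 2: 'b' vs 'd' => DIFFER
  Position 3: 'c' vs 'd' => DIFFER
  Position 4: 'b' vs 'b' => same
Positions that differ: 4

4


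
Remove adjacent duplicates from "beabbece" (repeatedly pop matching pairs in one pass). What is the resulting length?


Input: beabbece
Stack-based adjacent duplicate removal:
  Read 'b': push. Stack: b
  Read 'e': push. Stack: be
  Read 'a': push. Stack: bea
  Read 'b': push. Stack: beab
  Read 'b': matches stack top 'b' => pop. Stack: bea
  Read 'e': push. Stack: beae
  Read 'c': push. Stack: beaec
  Read 'e': push. Stack: beaece
Final stack: "beaece" (length 6)

6


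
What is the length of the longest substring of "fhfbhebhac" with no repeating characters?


Input: "fhfbhebhac"
Sliding window (track last position of each char):
  Position 0 ('f'): window [0,0] length 1 -- new best
  Position 1 ('h'): window [0,1] length 2 -- new best
  Position 2 ('f'): repeat (last at 0), move window start to 1
  Position 2 ('f'): window [1,2] length 2
  Position 3 ('b'): window [1,3] length 3 -- new best
  Position 4 ('h'): repeat (last at 1), move window start to 2
  Position 4 ('h'): window [2,4] length 3
  Position 5 ('e'): window [2,5] length 4 -- new best
  Position 6 ('b'): repeat (last at 3), move window start to 4
  Position 6 ('b'): window [4,6] length 3
  Position 7 ('h'): repeat (last at 4), move window start to 5
  Position 7 ('h'): window [5,7] length 3
  Position 8 ('a'): window [5,8] length 4
  Position 9 ('c'): window [5,9] length 5 -- new best
Longest substring with no repeats: "ebhac" with length 5

5


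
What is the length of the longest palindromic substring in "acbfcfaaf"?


Input: "acbfcfaaf"
Checking substrings for palindromes:
  [5:9] "faaf" (len 4) => palindrome
  [3:6] "fcf" (len 3) => palindrome
  [6:8] "aa" (len 2) => palindrome
Longest palindromic substring: "faaf" with length 4

4


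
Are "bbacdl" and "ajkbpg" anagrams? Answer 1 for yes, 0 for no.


Strings: "bbacdl", "ajkbpg"
Sorted first:  abbcdl
Sorted second: abgjkp
Differ at position 2: 'b' vs 'g' => not anagrams

0


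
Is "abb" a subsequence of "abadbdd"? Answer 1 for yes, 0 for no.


Check if "abb" is a subsequence of "abadbdd"
Greedy scan:
  Position 0 ('a'): matches sub[0] = 'a'
  Position 1 ('b'): matches sub[1] = 'b'
  Position 2 ('a'): no match needed
  Position 3 ('d'): no match needed
  Position 4 ('b'): matches sub[2] = 'b'
  Position 5 ('d'): no match needed
  Position 6 ('d'): no match needed
All 3 characters matched => is a subsequence

1


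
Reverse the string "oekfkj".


Input: oekfkj
Reading characters right to left:
  Position 5: 'j'
  Position 4: 'k'
  Position 3: 'f'
  Position 2: 'k'
  Position 1: 'e'
  Position 0: 'o'
Reversed: jkfkeo

jkfkeo


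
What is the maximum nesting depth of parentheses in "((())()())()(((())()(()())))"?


Input: "((())()())()(((())()(()())))"
Tracking depth:
  Position 0 '(': depth becomes 1
  Position 1 '(': depth becomes 2
  Position 2 '(': depth becomes 3
  Position 3 ')': depth becomes 2
  Position 4 ')': depth becomes 1
  Position 5 '(': depth becomes 2
  Position 6 ')': depth becomes 1
  Position 7 '(': depth becomes 2
  Position 8 ')': depth becomes 1
  Position 9 ')': depth becomes 0
  Position 10 '(': depth becomes 1
  Position 11 ')': depth becomes 0
  Position 12 '(': depth becomes 1
  Position 13 '(': depth becomes 2
  Position 14 '(': depth becomes 3
  Position 15 '(': depth becomes 4
  Position 16 ')': depth becomes 3
  Position 17 ')': depth becomes 2
  Position 18 '(': depth becomes 3
  Position 19 ')': depth becomes 2
  Position 20 '(': depth becomes 3
  Position 21 '(': depth becomes 4
  Position 22 ')': depth becomes 3
  Position 23 '(': depth becomes 4
  Position 24 ')': depth becomes 3
  Position 25 ')': depth becomes 2
  Position 26 ')': depth becomes 1
  Position 27 ')': depth becomes 0
Maximum depth reached: 4

4


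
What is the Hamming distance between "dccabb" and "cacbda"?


Comparing "dccabb" and "cacbda" position by position:
  Position 0: 'd' vs 'c' => differ
  Position 1: 'c' vs 'a' => differ
  Position 2: 'c' vs 'c' => same
  Position 3: 'a' vs 'b' => differ
  Position 4: 'b' vs 'd' => differ
  Position 5: 'b' vs 'a' => differ
Total differences (Hamming distance): 5

5


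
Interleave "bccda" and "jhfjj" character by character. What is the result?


Interleaving "bccda" and "jhfjj":
  Position 0: 'b' from first, 'j' from second => "bj"
  Position 1: 'c' from first, 'h' from second => "ch"
  Position 2: 'c' from first, 'f' from second => "cf"
  Position 3: 'd' from first, 'j' from second => "dj"
  Position 4: 'a' from first, 'j' from second => "aj"
Result: bjchcfdjaj

bjchcfdjaj


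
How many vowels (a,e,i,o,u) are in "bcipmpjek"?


Input: bcipmpjek
Checking each character:
  'b' at position 0: consonant
  'c' at position 1: consonant
  'i' at position 2: vowel (running total: 1)
  'p' at position 3: consonant
  'm' at position 4: consonant
  'p' at position 5: consonant
  'j' at position 6: consonant
  'e' at position 7: vowel (running total: 2)
  'k' at position 8: consonant
Total vowels: 2

2


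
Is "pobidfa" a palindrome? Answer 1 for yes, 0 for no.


Input: pobidfa
Reversed: afdibop
  Compare pos 0 ('p') with pos 6 ('a'): MISMATCH
  Compare pos 1 ('o') with pos 5 ('f'): MISMATCH
  Compare pos 2 ('b') with pos 4 ('d'): MISMATCH
Result: not a palindrome

0


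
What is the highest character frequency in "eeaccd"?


Input: eeaccd
Character counts:
  'a': 1
  'c': 2
  'd': 1
  'e': 2
Maximum frequency: 2

2


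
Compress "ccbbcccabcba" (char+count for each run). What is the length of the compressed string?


Input: ccbbcccabcba
Runs:
  'c' x 2 => "c2"
  'b' x 2 => "b2"
  'c' x 3 => "c3"
  'a' x 1 => "a1"
  'b' x 1 => "b1"
  'c' x 1 => "c1"
  'b' x 1 => "b1"
  'a' x 1 => "a1"
Compressed: "c2b2c3a1b1c1b1a1"
Compressed length: 16

16


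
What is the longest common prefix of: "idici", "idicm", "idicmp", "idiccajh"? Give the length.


Words: idici, idicm, idicmp, idiccajh
  Position 0: all 'i' => match
  Position 1: all 'd' => match
  Position 2: all 'i' => match
  Position 3: all 'c' => match
  Position 4: ('i', 'm', 'm', 'c') => mismatch, stop
LCP = "idic" (length 4)

4


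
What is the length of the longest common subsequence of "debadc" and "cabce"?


LCS of "debadc" and "cabce"
DP table:
           c    a    b    c    e
      0    0    0    0    0    0
  d   0    0    0    0    0    0
  e   0    0    0    0    0    1
  b   0    0    0    1    1    1
  a   0    0    1    1    1    1
  d   0    0    1    1    1    1
  c   0    1    1    1    2    2
LCS length = dp[6][5] = 2

2


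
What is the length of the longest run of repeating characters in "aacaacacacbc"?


Input: "aacaacacacbc"
Scanning for longest run:
  Position 1 ('a'): continues run of 'a', length=2
  Position 2 ('c'): new char, reset run to 1
  Position 3 ('a'): new char, reset run to 1
  Position 4 ('a'): continues run of 'a', length=2
  Position 5 ('c'): new char, reset run to 1
  Position 6 ('a'): new char, reset run to 1
  Position 7 ('c'): new char, reset run to 1
  Position 8 ('a'): new char, reset run to 1
  Position 9 ('c'): new char, reset run to 1
  Position 10 ('b'): new char, reset run to 1
  Position 11 ('c'): new char, reset run to 1
Longest run: 'a' with length 2

2


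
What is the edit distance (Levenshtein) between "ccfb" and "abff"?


Computing edit distance: "ccfb" -> "abff"
DP table:
           a    b    f    f
      0    1    2    3    4
  c   1    1    2    3    4
  c   2    2    2    3    4
  f   3    3    3    2    3
  b   4    4    3    3    3
Edit distance = dp[4][4] = 3

3


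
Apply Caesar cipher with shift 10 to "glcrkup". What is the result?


Caesar cipher: shift "glcrkup" by 10
  'g' (pos 6) + 10 = pos 16 = 'q'
  'l' (pos 11) + 10 = pos 21 = 'v'
  'c' (pos 2) + 10 = pos 12 = 'm'
  'r' (pos 17) + 10 = pos 1 = 'b'
  'k' (pos 10) + 10 = pos 20 = 'u'
  'u' (pos 20) + 10 = pos 4 = 'e'
  'p' (pos 15) + 10 = pos 25 = 'z'
Result: qvmbuez

qvmbuez


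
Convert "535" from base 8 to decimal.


Input: "535" in base 8
Positional expansion:
  Digit '5' (value 5) x 8^2 = 320
  Digit '3' (value 3) x 8^1 = 24
  Digit '5' (value 5) x 8^0 = 5
Sum = 349

349


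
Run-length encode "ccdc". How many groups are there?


Input: ccdc
Scanning for consecutive runs:
  Group 1: 'c' x 2 (positions 0-1)
  Group 2: 'd' x 1 (positions 2-2)
  Group 3: 'c' x 1 (positions 3-3)
Total groups: 3

3


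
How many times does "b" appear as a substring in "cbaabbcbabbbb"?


Searching for "b" in "cbaabbcbabbbb"
Scanning each position:
  Position 0: "c" => no
  Position 1: "b" => MATCH
  Position 2: "a" => no
  Position 3: "a" => no
  Position 4: "b" => MATCH
  Position 5: "b" => MATCH
  Position 6: "c" => no
  Position 7: "b" => MATCH
  Position 8: "a" => no
  Position 9: "b" => MATCH
  Position 10: "b" => MATCH
  Position 11: "b" => MATCH
  Position 12: "b" => MATCH
Total occurrences: 8

8


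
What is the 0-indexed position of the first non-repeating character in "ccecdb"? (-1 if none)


Input: ccecdb
Character frequencies:
  'b': 1
  'c': 3
  'd': 1
  'e': 1
Scanning left to right for freq == 1:
  Position 0 ('c'): freq=3, skip
  Position 1 ('c'): freq=3, skip
  Position 2 ('e'): unique! => answer = 2

2


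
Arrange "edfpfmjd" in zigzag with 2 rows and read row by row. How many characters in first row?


Zigzag "edfpfmjd" into 2 rows:
Placing characters:
  'e' => row 0
  'd' => row 1
  'f' => row 0
  'p' => row 1
  'f' => row 0
  'm' => row 1
  'j' => row 0
  'd' => row 1
Rows:
  Row 0: "effj"
  Row 1: "dpmd"
First row length: 4

4


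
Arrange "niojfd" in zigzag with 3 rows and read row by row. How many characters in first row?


Zigzag "niojfd" into 3 rows:
Placing characters:
  'n' => row 0
  'i' => row 1
  'o' => row 2
  'j' => row 1
  'f' => row 0
  'd' => row 1
Rows:
  Row 0: "nf"
  Row 1: "ijd"
  Row 2: "o"
First row length: 2

2


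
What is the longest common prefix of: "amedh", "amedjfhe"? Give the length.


Words: amedh, amedjfhe
  Position 0: all 'a' => match
  Position 1: all 'm' => match
  Position 2: all 'e' => match
  Position 3: all 'd' => match
  Position 4: ('h', 'j') => mismatch, stop
LCP = "amed" (length 4)

4


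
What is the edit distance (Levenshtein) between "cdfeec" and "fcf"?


Computing edit distance: "cdfeec" -> "fcf"
DP table:
           f    c    f
      0    1    2    3
  c   1    1    1    2
  d   2    2    2    2
  f   3    2    3    2
  e   4    3    3    3
  e   5    4    4    4
  c   6    5    4    5
Edit distance = dp[6][3] = 5

5


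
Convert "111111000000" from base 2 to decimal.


Input: "111111000000" in base 2
Positional expansion:
  Digit '1' (value 1) x 2^11 = 2048
  Digit '1' (value 1) x 2^10 = 1024
  Digit '1' (value 1) x 2^9 = 512
  Digit '1' (value 1) x 2^8 = 256
  Digit '1' (value 1) x 2^7 = 128
  Digit '1' (value 1) x 2^6 = 64
  Digit '0' (value 0) x 2^5 = 0
  Digit '0' (value 0) x 2^4 = 0
  Digit '0' (value 0) x 2^3 = 0
  Digit '0' (value 0) x 2^2 = 0
  Digit '0' (value 0) x 2^1 = 0
  Digit '0' (value 0) x 2^0 = 0
Sum = 4032

4032


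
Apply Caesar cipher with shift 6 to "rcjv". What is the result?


Caesar cipher: shift "rcjv" by 6
  'r' (pos 17) + 6 = pos 23 = 'x'
  'c' (pos 2) + 6 = pos 8 = 'i'
  'j' (pos 9) + 6 = pos 15 = 'p'
  'v' (pos 21) + 6 = pos 1 = 'b'
Result: xipb

xipb


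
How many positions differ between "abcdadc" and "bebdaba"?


Comparing "abcdadc" and "bebdaba" position by position:
  Position 0: 'a' vs 'b' => DIFFER
  Position 1: 'b' vs 'e' => DIFFER
  Position 2: 'c' vs 'b' => DIFFER
  Position 3: 'd' vs 'd' => same
  Position 4: 'a' vs 'a' => same
  Position 5: 'd' vs 'b' => DIFFER
  Position 6: 'c' vs 'a' => DIFFER
Positions that differ: 5

5


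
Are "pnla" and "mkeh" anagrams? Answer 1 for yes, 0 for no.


Strings: "pnla", "mkeh"
Sorted first:  alnp
Sorted second: ehkm
Differ at position 0: 'a' vs 'e' => not anagrams

0


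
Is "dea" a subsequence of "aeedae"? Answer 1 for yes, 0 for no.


Check if "dea" is a subsequence of "aeedae"
Greedy scan:
  Position 0 ('a'): no match needed
  Position 1 ('e'): no match needed
  Position 2 ('e'): no match needed
  Position 3 ('d'): matches sub[0] = 'd'
  Position 4 ('a'): no match needed
  Position 5 ('e'): matches sub[1] = 'e'
Only matched 2/3 characters => not a subsequence

0


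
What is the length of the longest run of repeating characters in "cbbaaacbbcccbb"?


Input: "cbbaaacbbcccbb"
Scanning for longest run:
  Position 1 ('b'): new char, reset run to 1
  Position 2 ('b'): continues run of 'b', length=2
  Position 3 ('a'): new char, reset run to 1
  Position 4 ('a'): continues run of 'a', length=2
  Position 5 ('a'): continues run of 'a', length=3
  Position 6 ('c'): new char, reset run to 1
  Position 7 ('b'): new char, reset run to 1
  Position 8 ('b'): continues run of 'b', length=2
  Position 9 ('c'): new char, reset run to 1
  Position 10 ('c'): continues run of 'c', length=2
  Position 11 ('c'): continues run of 'c', length=3
  Position 12 ('b'): new char, reset run to 1
  Position 13 ('b'): continues run of 'b', length=2
Longest run: 'a' with length 3

3


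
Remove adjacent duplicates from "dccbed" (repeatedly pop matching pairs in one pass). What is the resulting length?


Input: dccbed
Stack-based adjacent duplicate removal:
  Read 'd': push. Stack: d
  Read 'c': push. Stack: dc
  Read 'c': matches stack top 'c' => pop. Stack: d
  Read 'b': push. Stack: db
  Read 'e': push. Stack: dbe
  Read 'd': push. Stack: dbed
Final stack: "dbed" (length 4)

4


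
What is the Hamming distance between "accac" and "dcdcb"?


Comparing "accac" and "dcdcb" position by position:
  Position 0: 'a' vs 'd' => differ
  Position 1: 'c' vs 'c' => same
  Position 2: 'c' vs 'd' => differ
  Position 3: 'a' vs 'c' => differ
  Position 4: 'c' vs 'b' => differ
Total differences (Hamming distance): 4

4


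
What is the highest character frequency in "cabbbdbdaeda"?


Input: cabbbdbdaeda
Character counts:
  'a': 3
  'b': 4
  'c': 1
  'd': 3
  'e': 1
Maximum frequency: 4

4


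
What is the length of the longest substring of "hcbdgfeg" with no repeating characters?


Input: "hcbdgfeg"
Sliding window (track last position of each char):
  Position 0 ('h'): window [0,0] length 1 -- new best
  Position 1 ('c'): window [0,1] length 2 -- new best
  Position 2 ('b'): window [0,2] length 3 -- new best
  Position 3 ('d'): window [0,3] length 4 -- new best
  Position 4 ('g'): window [0,4] length 5 -- new best
  Position 5 ('f'): window [0,5] length 6 -- new best
  Position 6 ('e'): window [0,6] length 7 -- new best
  Position 7 ('g'): repeat (last at 4), move window start to 5
  Position 7 ('g'): window [5,7] length 3
Longest substring with no repeats: "hcbdgfe" with length 7

7


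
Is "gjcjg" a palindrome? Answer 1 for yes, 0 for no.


Input: gjcjg
Reversed: gjcjg
  Compare pos 0 ('g') with pos 4 ('g'): match
  Compare pos 1 ('j') with pos 3 ('j'): match
Result: palindrome

1


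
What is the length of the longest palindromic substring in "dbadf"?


Input: "dbadf"
Checking substrings for palindromes:
  No multi-char palindromic substrings found
Longest palindromic substring: "d" with length 1

1


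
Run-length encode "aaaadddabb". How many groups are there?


Input: aaaadddabb
Scanning for consecutive runs:
  Group 1: 'a' x 4 (positions 0-3)
  Group 2: 'd' x 3 (positions 4-6)
  Group 3: 'a' x 1 (positions 7-7)
  Group 4: 'b' x 2 (positions 8-9)
Total groups: 4

4


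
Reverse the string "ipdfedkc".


Input: ipdfedkc
Reading characters right to left:
  Position 7: 'c'
  Position 6: 'k'
  Position 5: 'd'
  Position 4: 'e'
  Position 3: 'f'
  Position 2: 'd'
  Position 1: 'p'
  Position 0: 'i'
Reversed: ckdefdpi

ckdefdpi


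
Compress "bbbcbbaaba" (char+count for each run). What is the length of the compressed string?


Input: bbbcbbaaba
Runs:
  'b' x 3 => "b3"
  'c' x 1 => "c1"
  'b' x 2 => "b2"
  'a' x 2 => "a2"
  'b' x 1 => "b1"
  'a' x 1 => "a1"
Compressed: "b3c1b2a2b1a1"
Compressed length: 12

12


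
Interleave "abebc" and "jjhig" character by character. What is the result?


Interleaving "abebc" and "jjhig":
  Position 0: 'a' from first, 'j' from second => "aj"
  Position 1: 'b' from first, 'j' from second => "bj"
  Position 2: 'e' from first, 'h' from second => "eh"
  Position 3: 'b' from first, 'i' from second => "bi"
  Position 4: 'c' from first, 'g' from second => "cg"
Result: ajbjehbicg

ajbjehbicg


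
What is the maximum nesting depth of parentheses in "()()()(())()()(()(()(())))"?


Input: "()()()(())()()(()(()(())))"
Tracking depth:
  Position 0 '(': depth becomes 1
  Position 1 ')': depth becomes 0
  Position 2 '(': depth becomes 1
  Position 3 ')': depth becomes 0
  Position 4 '(': depth becomes 1
  Position 5 ')': depth becomes 0
  Position 6 '(': depth becomes 1
  Position 7 '(': depth becomes 2
  Position 8 ')': depth becomes 1
  Position 9 ')': depth becomes 0
  Position 10 '(': depth becomes 1
  Position 11 ')': depth becomes 0
  Position 12 '(': depth becomes 1
  Position 13 ')': depth becomes 0
  Position 14 '(': depth becomes 1
  Position 15 '(': depth becomes 2
  Position 16 ')': depth becomes 1
  Position 17 '(': depth becomes 2
  Position 18 '(': depth becomes 3
  Position 19 ')': depth becomes 2
  Position 20 '(': depth becomes 3
  Position 21 '(': depth becomes 4
  Position 22 ')': depth becomes 3
  Position 23 ')': depth becomes 2
  Position 24 ')': depth becomes 1
  Position 25 ')': depth becomes 0
Maximum depth reached: 4

4


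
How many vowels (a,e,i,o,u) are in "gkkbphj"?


Input: gkkbphj
Checking each character:
  'g' at position 0: consonant
  'k' at position 1: consonant
  'k' at position 2: consonant
  'b' at position 3: consonant
  'p' at position 4: consonant
  'h' at position 5: consonant
  'j' at position 6: consonant
Total vowels: 0

0


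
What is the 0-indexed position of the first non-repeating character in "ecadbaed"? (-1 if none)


Input: ecadbaed
Character frequencies:
  'a': 2
  'b': 1
  'c': 1
  'd': 2
  'e': 2
Scanning left to right for freq == 1:
  Position 0 ('e'): freq=2, skip
  Position 1 ('c'): unique! => answer = 1

1


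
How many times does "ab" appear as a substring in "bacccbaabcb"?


Searching for "ab" in "bacccbaabcb"
Scanning each position:
  Position 0: "ba" => no
  Position 1: "ac" => no
  Position 2: "cc" => no
  Position 3: "cc" => no
  Position 4: "cb" => no
  Position 5: "ba" => no
  Position 6: "aa" => no
  Position 7: "ab" => MATCH
  Position 8: "bc" => no
  Position 9: "cb" => no
Total occurrences: 1

1


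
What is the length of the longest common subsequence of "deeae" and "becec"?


LCS of "deeae" and "becec"
DP table:
           b    e    c    e    c
      0    0    0    0    0    0
  d   0    0    0    0    0    0
  e   0    0    1    1    1    1
  e   0    0    1    1    2    2
  a   0    0    1    1    2    2
  e   0    0    1    1    2    2
LCS length = dp[5][5] = 2

2


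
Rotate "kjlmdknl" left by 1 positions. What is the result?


Input: "kjlmdknl", rotate left by 1
First 1 characters: "k"
Remaining characters: "jlmdknl"
Concatenate remaining + first: "jlmdknl" + "k" = "jlmdknlk"

jlmdknlk


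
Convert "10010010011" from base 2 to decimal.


Input: "10010010011" in base 2
Positional expansion:
  Digit '1' (value 1) x 2^10 = 1024
  Digit '0' (value 0) x 2^9 = 0
  Digit '0' (value 0) x 2^8 = 0
  Digit '1' (value 1) x 2^7 = 128
  Digit '0' (value 0) x 2^6 = 0
  Digit '0' (value 0) x 2^5 = 0
  Digit '1' (value 1) x 2^4 = 16
  Digit '0' (value 0) x 2^3 = 0
  Digit '0' (value 0) x 2^2 = 0
  Digit '1' (value 1) x 2^1 = 2
  Digit '1' (value 1) x 2^0 = 1
Sum = 1171

1171


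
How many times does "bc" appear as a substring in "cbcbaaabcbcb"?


Searching for "bc" in "cbcbaaabcbcb"
Scanning each position:
  Position 0: "cb" => no
  Position 1: "bc" => MATCH
  Position 2: "cb" => no
  Position 3: "ba" => no
  Position 4: "aa" => no
  Position 5: "aa" => no
  Position 6: "ab" => no
  Position 7: "bc" => MATCH
  Position 8: "cb" => no
  Position 9: "bc" => MATCH
  Position 10: "cb" => no
Total occurrences: 3

3


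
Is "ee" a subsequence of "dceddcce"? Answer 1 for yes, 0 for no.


Check if "ee" is a subsequence of "dceddcce"
Greedy scan:
  Position 0 ('d'): no match needed
  Position 1 ('c'): no match needed
  Position 2 ('e'): matches sub[0] = 'e'
  Position 3 ('d'): no match needed
  Position 4 ('d'): no match needed
  Position 5 ('c'): no match needed
  Position 6 ('c'): no match needed
  Position 7 ('e'): matches sub[1] = 'e'
All 2 characters matched => is a subsequence

1


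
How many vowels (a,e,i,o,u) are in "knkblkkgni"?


Input: knkblkkgni
Checking each character:
  'k' at position 0: consonant
  'n' at position 1: consonant
  'k' at position 2: consonant
  'b' at position 3: consonant
  'l' at position 4: consonant
  'k' at position 5: consonant
  'k' at position 6: consonant
  'g' at position 7: consonant
  'n' at position 8: consonant
  'i' at position 9: vowel (running total: 1)
Total vowels: 1

1


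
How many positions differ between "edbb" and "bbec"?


Comparing "edbb" and "bbec" position by position:
  Position 0: 'e' vs 'b' => DIFFER
  Position 1: 'd' vs 'b' => DIFFER
  Position 2: 'b' vs 'e' => DIFFER
  Position 3: 'b' vs 'c' => DIFFER
Positions that differ: 4

4


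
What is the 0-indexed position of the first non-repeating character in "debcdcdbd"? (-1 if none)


Input: debcdcdbd
Character frequencies:
  'b': 2
  'c': 2
  'd': 4
  'e': 1
Scanning left to right for freq == 1:
  Position 0 ('d'): freq=4, skip
  Position 1 ('e'): unique! => answer = 1

1


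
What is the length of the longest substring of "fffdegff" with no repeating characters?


Input: "fffdegff"
Sliding window (track last position of each char):
  Position 0 ('f'): window [0,0] length 1 -- new best
  Position 1 ('f'): repeat (last at 0), move window start to 1
  Position 1 ('f'): window [1,1] length 1
  Position 2 ('f'): repeat (last at 1), move window start to 2
  Position 2 ('f'): window [2,2] length 1
  Position 3 ('d'): window [2,3] length 2 -- new best
  Position 4 ('e'): window [2,4] length 3 -- new best
  Position 5 ('g'): window [2,5] length 4 -- new best
  Position 6 ('f'): repeat (last at 2), move window start to 3
  Position 6 ('f'): window [3,6] length 4
  Position 7 ('f'): repeat (last at 6), move window start to 7
  Position 7 ('f'): window [7,7] length 1
Longest substring with no repeats: "fdeg" with length 4

4


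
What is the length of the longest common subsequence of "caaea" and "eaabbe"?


LCS of "caaea" and "eaabbe"
DP table:
           e    a    a    b    b    e
      0    0    0    0    0    0    0
  c   0    0    0    0    0    0    0
  a   0    0    1    1    1    1    1
  a   0    0    1    2    2    2    2
  e   0    1    1    2    2    2    3
  a   0    1    2    2    2    2    3
LCS length = dp[5][6] = 3

3


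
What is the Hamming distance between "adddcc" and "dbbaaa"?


Comparing "adddcc" and "dbbaaa" position by position:
  Position 0: 'a' vs 'd' => differ
  Position 1: 'd' vs 'b' => differ
  Position 2: 'd' vs 'b' => differ
  Position 3: 'd' vs 'a' => differ
  Position 4: 'c' vs 'a' => differ
  Position 5: 'c' vs 'a' => differ
Total differences (Hamming distance): 6

6


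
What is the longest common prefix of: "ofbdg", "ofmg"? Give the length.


Words: ofbdg, ofmg
  Position 0: all 'o' => match
  Position 1: all 'f' => match
  Position 2: ('b', 'm') => mismatch, stop
LCP = "of" (length 2)

2


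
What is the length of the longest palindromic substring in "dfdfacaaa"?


Input: "dfdfacaaa"
Checking substrings for palindromes:
  [0:3] "dfd" (len 3) => palindrome
  [1:4] "fdf" (len 3) => palindrome
  [4:7] "aca" (len 3) => palindrome
  [6:9] "aaa" (len 3) => palindrome
  [6:8] "aa" (len 2) => palindrome
  [7:9] "aa" (len 2) => palindrome
Longest palindromic substring: "dfd" with length 3

3


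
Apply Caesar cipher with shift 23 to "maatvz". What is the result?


Caesar cipher: shift "maatvz" by 23
  'm' (pos 12) + 23 = pos 9 = 'j'
  'a' (pos 0) + 23 = pos 23 = 'x'
  'a' (pos 0) + 23 = pos 23 = 'x'
  't' (pos 19) + 23 = pos 16 = 'q'
  'v' (pos 21) + 23 = pos 18 = 's'
  'z' (pos 25) + 23 = pos 22 = 'w'
Result: jxxqsw

jxxqsw


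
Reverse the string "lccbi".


Input: lccbi
Reading characters right to left:
  Position 4: 'i'
  Position 3: 'b'
  Position 2: 'c'
  Position 1: 'c'
  Position 0: 'l'
Reversed: ibccl

ibccl


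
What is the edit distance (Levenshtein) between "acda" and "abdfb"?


Computing edit distance: "acda" -> "abdfb"
DP table:
           a    b    d    f    b
      0    1    2    3    4    5
  a   1    0    1    2    3    4
  c   2    1    1    2    3    4
  d   3    2    2    1    2    3
  a   4    3    3    2    2    3
Edit distance = dp[4][5] = 3

3


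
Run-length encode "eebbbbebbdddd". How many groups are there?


Input: eebbbbebbdddd
Scanning for consecutive runs:
  Group 1: 'e' x 2 (positions 0-1)
  Group 2: 'b' x 4 (positions 2-5)
  Group 3: 'e' x 1 (positions 6-6)
  Group 4: 'b' x 2 (positions 7-8)
  Group 5: 'd' x 4 (positions 9-12)
Total groups: 5

5


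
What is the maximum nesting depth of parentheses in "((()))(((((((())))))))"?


Input: "((()))(((((((())))))))"
Tracking depth:
  Position 0 '(': depth becomes 1
  Position 1 '(': depth becomes 2
  Position 2 '(': depth becomes 3
  Position 3 ')': depth becomes 2
  Position 4 ')': depth becomes 1
  Position 5 ')': depth becomes 0
  Position 6 '(': depth becomes 1
  Position 7 '(': depth becomes 2
  Position 8 '(': depth becomes 3
  Position 9 '(': depth becomes 4
  Position 10 '(': depth becomes 5
  Position 11 '(': depth becomes 6
  Position 12 '(': depth becomes 7
  Position 13 '(': depth becomes 8
  Position 14 ')': depth becomes 7
  Position 15 ')': depth becomes 6
  Position 16 ')': depth becomes 5
  Position 17 ')': depth becomes 4
  Position 18 ')': depth becomes 3
  Position 19 ')': depth becomes 2
  Position 20 ')': depth becomes 1
  Position 21 ')': depth becomes 0
Maximum depth reached: 8

8
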